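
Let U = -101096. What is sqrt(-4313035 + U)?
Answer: 3*I*sqrt(490459) ≈ 2101.0*I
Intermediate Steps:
sqrt(-4313035 + U) = sqrt(-4313035 - 101096) = sqrt(-4414131) = 3*I*sqrt(490459)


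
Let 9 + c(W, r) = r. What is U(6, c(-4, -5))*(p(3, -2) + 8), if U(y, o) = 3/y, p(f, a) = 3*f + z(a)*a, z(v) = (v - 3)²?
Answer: -33/2 ≈ -16.500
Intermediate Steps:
z(v) = (-3 + v)²
c(W, r) = -9 + r
p(f, a) = 3*f + a*(-3 + a)² (p(f, a) = 3*f + (-3 + a)²*a = 3*f + a*(-3 + a)²)
U(6, c(-4, -5))*(p(3, -2) + 8) = (3/6)*((3*3 - 2*(-3 - 2)²) + 8) = (3*(⅙))*((9 - 2*(-5)²) + 8) = ((9 - 2*25) + 8)/2 = ((9 - 50) + 8)/2 = (-41 + 8)/2 = (½)*(-33) = -33/2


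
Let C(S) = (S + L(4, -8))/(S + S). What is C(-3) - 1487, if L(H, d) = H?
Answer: -8923/6 ≈ -1487.2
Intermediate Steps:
C(S) = (4 + S)/(2*S) (C(S) = (S + 4)/(S + S) = (4 + S)/((2*S)) = (4 + S)*(1/(2*S)) = (4 + S)/(2*S))
C(-3) - 1487 = (½)*(4 - 3)/(-3) - 1487 = (½)*(-⅓)*1 - 1487 = -⅙ - 1487 = -8923/6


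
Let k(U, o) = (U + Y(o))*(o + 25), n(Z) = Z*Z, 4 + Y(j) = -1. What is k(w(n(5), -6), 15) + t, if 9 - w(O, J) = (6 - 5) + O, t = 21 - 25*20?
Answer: -1359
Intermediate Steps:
Y(j) = -5 (Y(j) = -4 - 1 = -5)
t = -479 (t = 21 - 500 = -479)
n(Z) = Z²
w(O, J) = 8 - O (w(O, J) = 9 - ((6 - 5) + O) = 9 - (1 + O) = 9 + (-1 - O) = 8 - O)
k(U, o) = (-5 + U)*(25 + o) (k(U, o) = (U - 5)*(o + 25) = (-5 + U)*(25 + o))
k(w(n(5), -6), 15) + t = (-125 - 5*15 + 25*(8 - 1*5²) + (8 - 1*5²)*15) - 479 = (-125 - 75 + 25*(8 - 1*25) + (8 - 1*25)*15) - 479 = (-125 - 75 + 25*(8 - 25) + (8 - 25)*15) - 479 = (-125 - 75 + 25*(-17) - 17*15) - 479 = (-125 - 75 - 425 - 255) - 479 = -880 - 479 = -1359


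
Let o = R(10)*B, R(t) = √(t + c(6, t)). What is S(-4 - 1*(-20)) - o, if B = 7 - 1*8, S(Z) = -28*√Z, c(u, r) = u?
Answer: -108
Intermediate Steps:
B = -1 (B = 7 - 8 = -1)
R(t) = √(6 + t) (R(t) = √(t + 6) = √(6 + t))
o = -4 (o = √(6 + 10)*(-1) = √16*(-1) = 4*(-1) = -4)
S(-4 - 1*(-20)) - o = -28*√(-4 - 1*(-20)) - 1*(-4) = -28*√(-4 + 20) + 4 = -28*√16 + 4 = -28*4 + 4 = -112 + 4 = -108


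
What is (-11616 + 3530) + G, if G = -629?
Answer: -8715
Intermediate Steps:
(-11616 + 3530) + G = (-11616 + 3530) - 629 = -8086 - 629 = -8715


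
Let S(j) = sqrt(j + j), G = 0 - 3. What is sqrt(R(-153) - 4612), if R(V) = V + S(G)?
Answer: sqrt(-4765 + I*sqrt(6)) ≈ 0.0177 + 69.029*I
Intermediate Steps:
G = -3
S(j) = sqrt(2)*sqrt(j) (S(j) = sqrt(2*j) = sqrt(2)*sqrt(j))
R(V) = V + I*sqrt(6) (R(V) = V + sqrt(2)*sqrt(-3) = V + sqrt(2)*(I*sqrt(3)) = V + I*sqrt(6))
sqrt(R(-153) - 4612) = sqrt((-153 + I*sqrt(6)) - 4612) = sqrt(-4765 + I*sqrt(6))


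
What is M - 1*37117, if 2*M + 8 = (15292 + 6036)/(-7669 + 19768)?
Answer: -449116315/12099 ≈ -37120.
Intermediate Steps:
M = -37732/12099 (M = -4 + ((15292 + 6036)/(-7669 + 19768))/2 = -4 + (21328/12099)/2 = -4 + (21328*(1/12099))/2 = -4 + (½)*(21328/12099) = -4 + 10664/12099 = -37732/12099 ≈ -3.1186)
M - 1*37117 = -37732/12099 - 1*37117 = -37732/12099 - 37117 = -449116315/12099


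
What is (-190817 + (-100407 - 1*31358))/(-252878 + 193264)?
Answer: 161291/29807 ≈ 5.4112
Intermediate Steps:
(-190817 + (-100407 - 1*31358))/(-252878 + 193264) = (-190817 + (-100407 - 31358))/(-59614) = (-190817 - 131765)*(-1/59614) = -322582*(-1/59614) = 161291/29807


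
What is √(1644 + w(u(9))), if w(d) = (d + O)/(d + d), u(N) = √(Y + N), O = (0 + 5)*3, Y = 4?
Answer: √(1111682 + 390*√13)/26 ≈ 40.578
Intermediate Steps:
O = 15 (O = 5*3 = 15)
u(N) = √(4 + N)
w(d) = (15 + d)/(2*d) (w(d) = (d + 15)/(d + d) = (15 + d)/((2*d)) = (15 + d)*(1/(2*d)) = (15 + d)/(2*d))
√(1644 + w(u(9))) = √(1644 + (15 + √(4 + 9))/(2*(√(4 + 9)))) = √(1644 + (15 + √13)/(2*(√13))) = √(1644 + (√13/13)*(15 + √13)/2) = √(1644 + √13*(15 + √13)/26)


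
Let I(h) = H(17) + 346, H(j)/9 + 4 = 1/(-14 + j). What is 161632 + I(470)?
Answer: 161945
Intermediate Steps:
H(j) = -36 + 9/(-14 + j)
I(h) = 313 (I(h) = 9*(57 - 4*17)/(-14 + 17) + 346 = 9*(57 - 68)/3 + 346 = 9*(⅓)*(-11) + 346 = -33 + 346 = 313)
161632 + I(470) = 161632 + 313 = 161945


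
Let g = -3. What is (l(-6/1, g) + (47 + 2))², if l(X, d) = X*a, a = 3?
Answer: 961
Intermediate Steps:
l(X, d) = 3*X (l(X, d) = X*3 = 3*X)
(l(-6/1, g) + (47 + 2))² = (3*(-6/1) + (47 + 2))² = (3*(-6*1) + 49)² = (3*(-6) + 49)² = (-18 + 49)² = 31² = 961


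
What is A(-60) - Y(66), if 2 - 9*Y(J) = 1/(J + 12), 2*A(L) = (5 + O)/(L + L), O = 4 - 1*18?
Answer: -5147/28080 ≈ -0.18330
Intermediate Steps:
O = -14 (O = 4 - 18 = -14)
A(L) = -9/(4*L) (A(L) = ((5 - 14)/(L + L))/2 = (-9*1/(2*L))/2 = (-9/(2*L))/2 = -9/(4*L))
Y(J) = 2/9 - 1/(9*(12 + J)) (Y(J) = 2/9 - 1/(9*(J + 12)) = 2/9 - 1/(9*(12 + J)))
A(-60) - Y(66) = -9/4/(-60) - (23 + 2*66)/(9*(12 + 66)) = -9/4*(-1/60) - (23 + 132)/(9*78) = 3/80 - 155/(9*78) = 3/80 - 1*155/702 = 3/80 - 155/702 = -5147/28080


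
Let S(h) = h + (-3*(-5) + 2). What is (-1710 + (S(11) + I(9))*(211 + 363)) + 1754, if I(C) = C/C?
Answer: 16690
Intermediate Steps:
S(h) = 17 + h (S(h) = h + (15 + 2) = h + 17 = 17 + h)
I(C) = 1
(-1710 + (S(11) + I(9))*(211 + 363)) + 1754 = (-1710 + ((17 + 11) + 1)*(211 + 363)) + 1754 = (-1710 + (28 + 1)*574) + 1754 = (-1710 + 29*574) + 1754 = (-1710 + 16646) + 1754 = 14936 + 1754 = 16690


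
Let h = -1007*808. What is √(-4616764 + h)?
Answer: 6*I*√150845 ≈ 2330.3*I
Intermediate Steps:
h = -813656
√(-4616764 + h) = √(-4616764 - 813656) = √(-5430420) = 6*I*√150845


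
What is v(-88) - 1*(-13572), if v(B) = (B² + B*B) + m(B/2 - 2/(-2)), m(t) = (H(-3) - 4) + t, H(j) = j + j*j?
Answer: 29019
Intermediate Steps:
H(j) = j + j²
m(t) = 2 + t (m(t) = (-3*(1 - 3) - 4) + t = (-3*(-2) - 4) + t = (6 - 4) + t = 2 + t)
v(B) = 3 + B/2 + 2*B² (v(B) = (B² + B*B) + (2 + (B/2 - 2/(-2))) = (B² + B²) + (2 + (B*(½) - 2*(-½))) = 2*B² + (2 + (B/2 + 1)) = 2*B² + (2 + (1 + B/2)) = 2*B² + (3 + B/2) = 3 + B/2 + 2*B²)
v(-88) - 1*(-13572) = (3 + (½)*(-88) + 2*(-88)²) - 1*(-13572) = (3 - 44 + 2*7744) + 13572 = (3 - 44 + 15488) + 13572 = 15447 + 13572 = 29019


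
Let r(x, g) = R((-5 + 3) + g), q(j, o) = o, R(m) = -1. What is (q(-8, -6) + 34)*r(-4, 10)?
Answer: -28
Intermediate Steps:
r(x, g) = -1
(q(-8, -6) + 34)*r(-4, 10) = (-6 + 34)*(-1) = 28*(-1) = -28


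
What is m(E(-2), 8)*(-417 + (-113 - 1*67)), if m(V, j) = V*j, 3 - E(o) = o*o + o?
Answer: -4776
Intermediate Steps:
E(o) = 3 - o - o**2 (E(o) = 3 - (o*o + o) = 3 - (o**2 + o) = 3 - (o + o**2) = 3 + (-o - o**2) = 3 - o - o**2)
m(E(-2), 8)*(-417 + (-113 - 1*67)) = ((3 - 1*(-2) - 1*(-2)**2)*8)*(-417 + (-113 - 1*67)) = ((3 + 2 - 1*4)*8)*(-417 + (-113 - 67)) = ((3 + 2 - 4)*8)*(-417 - 180) = (1*8)*(-597) = 8*(-597) = -4776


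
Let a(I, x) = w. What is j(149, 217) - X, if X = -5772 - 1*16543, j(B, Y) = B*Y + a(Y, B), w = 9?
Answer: 54657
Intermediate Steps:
a(I, x) = 9
j(B, Y) = 9 + B*Y (j(B, Y) = B*Y + 9 = 9 + B*Y)
X = -22315 (X = -5772 - 16543 = -22315)
j(149, 217) - X = (9 + 149*217) - 1*(-22315) = (9 + 32333) + 22315 = 32342 + 22315 = 54657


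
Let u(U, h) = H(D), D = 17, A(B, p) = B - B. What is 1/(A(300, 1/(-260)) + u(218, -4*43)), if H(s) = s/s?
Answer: 1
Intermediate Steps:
A(B, p) = 0
H(s) = 1
u(U, h) = 1
1/(A(300, 1/(-260)) + u(218, -4*43)) = 1/(0 + 1) = 1/1 = 1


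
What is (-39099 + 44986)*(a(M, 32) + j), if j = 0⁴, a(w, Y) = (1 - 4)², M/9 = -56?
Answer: 52983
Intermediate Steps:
M = -504 (M = 9*(-56) = -504)
a(w, Y) = 9 (a(w, Y) = (-3)² = 9)
j = 0
(-39099 + 44986)*(a(M, 32) + j) = (-39099 + 44986)*(9 + 0) = 5887*9 = 52983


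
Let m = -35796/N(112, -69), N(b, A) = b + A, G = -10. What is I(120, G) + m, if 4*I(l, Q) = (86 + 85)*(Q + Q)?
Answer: -72561/43 ≈ -1687.5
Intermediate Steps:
I(l, Q) = 171*Q/2 (I(l, Q) = ((86 + 85)*(Q + Q))/4 = (171*(2*Q))/4 = (342*Q)/4 = 171*Q/2)
N(b, A) = A + b
m = -35796/43 (m = -35796/(-69 + 112) = -35796/43 ≈ -832.46)
I(120, G) + m = (171/2)*(-10) - 35796/43 = -855 - 35796/43 = -72561/43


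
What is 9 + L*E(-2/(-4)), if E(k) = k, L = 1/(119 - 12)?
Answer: 1927/214 ≈ 9.0047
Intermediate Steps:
L = 1/107 ≈ 0.0093458
9 + L*E(-2/(-4)) = 9 + (-2/(-4))/107 = 9 + (-2*(-¼))/107 = 9 + (1/107)*(½) = 9 + 1/214 = 1927/214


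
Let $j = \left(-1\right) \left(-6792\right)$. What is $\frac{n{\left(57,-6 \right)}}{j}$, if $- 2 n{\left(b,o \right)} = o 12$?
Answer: $\frac{3}{566} \approx 0.0053004$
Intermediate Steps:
$n{\left(b,o \right)} = - 6 o$ ($n{\left(b,o \right)} = - \frac{o 12}{2} = - \frac{12 o}{2} = - 6 o$)
$j = 6792$
$\frac{n{\left(57,-6 \right)}}{j} = \frac{\left(-6\right) \left(-6\right)}{6792} = 36 \cdot \frac{1}{6792} = \frac{3}{566}$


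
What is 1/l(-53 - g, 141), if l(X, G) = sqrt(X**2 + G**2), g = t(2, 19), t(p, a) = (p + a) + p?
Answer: sqrt(25657)/25657 ≈ 0.0062431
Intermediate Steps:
t(p, a) = a + 2*p (t(p, a) = (a + p) + p = a + 2*p)
g = 23 (g = 19 + 2*2 = 19 + 4 = 23)
l(X, G) = sqrt(G**2 + X**2)
1/l(-53 - g, 141) = 1/(sqrt(141**2 + (-53 - 1*23)**2)) = 1/(sqrt(19881 + (-53 - 23)**2)) = 1/(sqrt(19881 + (-76)**2)) = 1/(sqrt(19881 + 5776)) = 1/(sqrt(25657)) = sqrt(25657)/25657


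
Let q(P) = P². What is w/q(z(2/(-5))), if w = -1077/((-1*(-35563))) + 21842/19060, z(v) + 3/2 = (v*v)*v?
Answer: 2363248206250/5181372373859 ≈ 0.45610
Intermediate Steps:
z(v) = -3/2 + v³ (z(v) = -3/2 + (v*v)*v = -3/2 + v²*v = -3/2 + v³)
w = 378119713/338915390 (w = -1077/35563 + 21842*(1/19060) = -1077*1/35563 + 10921/9530 = -1077/35563 + 10921/9530 = 378119713/338915390 ≈ 1.1157)
w/q(z(2/(-5))) = 378119713/(338915390*((-3/2 + (2/(-5))³)²)) = 378119713/(338915390*((-3/2 + (2*(-⅕))³)²)) = 378119713/(338915390*((-3/2 + (-⅖)³)²)) = 378119713/(338915390*((-3/2 - 8/125)²)) = 378119713/(338915390*((-391/250)²)) = 378119713/(338915390*(152881/62500)) = (378119713/338915390)*(62500/152881) = 2363248206250/5181372373859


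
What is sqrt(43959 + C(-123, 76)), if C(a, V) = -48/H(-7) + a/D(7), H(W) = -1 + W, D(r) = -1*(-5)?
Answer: sqrt(1098510)/5 ≈ 209.62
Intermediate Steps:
D(r) = 5
C(a, V) = 6 + a/5 (C(a, V) = -48/(-1 - 7) + a/5 = -48/(-8) + a*(1/5) = -48*(-1/8) + a/5 = 6 + a/5)
sqrt(43959 + C(-123, 76)) = sqrt(43959 + (6 + (1/5)*(-123))) = sqrt(43959 + (6 - 123/5)) = sqrt(43959 - 93/5) = sqrt(219702/5) = sqrt(1098510)/5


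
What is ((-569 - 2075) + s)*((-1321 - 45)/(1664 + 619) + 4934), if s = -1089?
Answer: -42044614748/2283 ≈ -1.8416e+7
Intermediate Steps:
((-569 - 2075) + s)*((-1321 - 45)/(1664 + 619) + 4934) = ((-569 - 2075) - 1089)*((-1321 - 45)/(1664 + 619) + 4934) = (-2644 - 1089)*(-1366/2283 + 4934) = -3733*(-1366*1/2283 + 4934) = -3733*(-1366/2283 + 4934) = -3733*11262956/2283 = -42044614748/2283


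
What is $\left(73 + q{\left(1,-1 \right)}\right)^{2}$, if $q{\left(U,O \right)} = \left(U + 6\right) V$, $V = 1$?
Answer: $6400$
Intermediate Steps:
$q{\left(U,O \right)} = 6 + U$ ($q{\left(U,O \right)} = \left(U + 6\right) 1 = \left(6 + U\right) 1 = 6 + U$)
$\left(73 + q{\left(1,-1 \right)}\right)^{2} = \left(73 + \left(6 + 1\right)\right)^{2} = \left(73 + 7\right)^{2} = 80^{2} = 6400$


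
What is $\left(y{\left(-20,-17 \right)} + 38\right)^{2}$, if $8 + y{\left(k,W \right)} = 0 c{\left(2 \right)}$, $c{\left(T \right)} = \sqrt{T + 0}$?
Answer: $900$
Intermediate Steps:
$c{\left(T \right)} = \sqrt{T}$
$y{\left(k,W \right)} = -8$ ($y{\left(k,W \right)} = -8 + 0 \sqrt{2} = -8 + 0 = -8$)
$\left(y{\left(-20,-17 \right)} + 38\right)^{2} = \left(-8 + 38\right)^{2} = 30^{2} = 900$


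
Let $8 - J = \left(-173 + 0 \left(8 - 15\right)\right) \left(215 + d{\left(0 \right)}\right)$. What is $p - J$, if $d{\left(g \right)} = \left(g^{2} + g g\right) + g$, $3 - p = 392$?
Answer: $-37592$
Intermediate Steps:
$p = -389$ ($p = 3 - 392 = -389$)
$d{\left(g \right)} = g + 2 g^{2}$ ($d{\left(g \right)} = \left(g^{2} + g^{2}\right) + g = 2 g^{2} + g = g + 2 g^{2}$)
$J = 37203$ ($J = 8 - \left(-173 + 0 \left(8 - 15\right)\right) \left(215 + 0 \left(1 + 2 \cdot 0\right)\right) = 8 - \left(-173 + 0 \left(8 - 15\right)\right) \left(215 + 0 \left(1 + 0\right)\right) = 8 - \left(-173 + 0 \left(-7\right)\right) \left(215 + 0 \cdot 1\right) = 8 - \left(-173 + 0\right) \left(215 + 0\right) = 8 - \left(-173\right) 215 = 8 - -37195 = 8 + 37195 = 37203$)
$p - J = -389 - 37203 = -37592$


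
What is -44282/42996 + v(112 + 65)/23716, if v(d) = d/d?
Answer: -262537229/254923284 ≈ -1.0299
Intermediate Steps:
v(d) = 1
-44282/42996 + v(112 + 65)/23716 = -44282/42996 + 1/23716 = -44282*1/42996 + 1*(1/23716) = -22141/21498 + 1/23716 = -262537229/254923284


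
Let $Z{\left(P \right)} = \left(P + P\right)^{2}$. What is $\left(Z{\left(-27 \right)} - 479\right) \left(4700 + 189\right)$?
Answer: $11914493$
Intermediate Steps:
$Z{\left(P \right)} = 4 P^{2}$ ($Z{\left(P \right)} = \left(2 P\right)^{2} = 4 P^{2}$)
$\left(Z{\left(-27 \right)} - 479\right) \left(4700 + 189\right) = \left(4 \left(-27\right)^{2} - 479\right) \left(4700 + 189\right) = \left(4 \cdot 729 - 479\right) 4889 = \left(2916 - 479\right) 4889 = 2437 \cdot 4889 = 11914493$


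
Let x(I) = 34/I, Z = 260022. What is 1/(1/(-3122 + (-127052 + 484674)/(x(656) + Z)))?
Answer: -266149441410/85287233 ≈ -3120.6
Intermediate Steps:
1/(1/(-3122 + (-127052 + 484674)/(x(656) + Z))) = 1/(1/(-3122 + (-127052 + 484674)/(34/656 + 260022))) = 1/(1/(-3122 + 357622/(34*(1/656) + 260022))) = 1/(1/(-3122 + 357622/(17/328 + 260022))) = 1/(1/(-3122 + 357622/(85287233/328))) = 1/(1/(-3122 + 357622*(328/85287233))) = 1/(1/(-3122 + 117300016/85287233)) = 1/(1/(-266149441410/85287233)) = 1/(-85287233/266149441410) = -266149441410/85287233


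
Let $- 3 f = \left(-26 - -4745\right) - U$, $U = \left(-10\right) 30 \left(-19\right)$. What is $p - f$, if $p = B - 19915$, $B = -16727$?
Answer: $-36969$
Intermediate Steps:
$U = 5700$ ($U = \left(-300\right) \left(-19\right) = 5700$)
$p = -36642$ ($p = -16727 - 19915 = -36642$)
$f = 327$ ($f = - \frac{\left(-26 - -4745\right) - 5700}{3} = - \frac{\left(-26 + 4745\right) - 5700}{3} = - \frac{4719 - 5700}{3} = \left(- \frac{1}{3}\right) \left(-981\right) = 327$)
$p - f = -36642 - 327 = -36969$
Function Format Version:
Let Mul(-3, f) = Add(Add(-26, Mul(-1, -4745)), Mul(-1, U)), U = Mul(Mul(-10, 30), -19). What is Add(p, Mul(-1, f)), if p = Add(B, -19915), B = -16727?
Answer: -36969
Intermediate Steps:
U = 5700 (U = Mul(-300, -19) = 5700)
p = -36642 (p = Add(-16727, -19915) = -36642)
f = 327 (f = Mul(Rational(-1, 3), Add(Add(-26, Mul(-1, -4745)), Mul(-1, 5700))) = Mul(Rational(-1, 3), Add(Add(-26, 4745), -5700)) = Mul(Rational(-1, 3), Add(4719, -5700)) = Mul(Rational(-1, 3), -981) = 327)
Add(p, Mul(-1, f)) = Add(-36642, Mul(-1, 327)) = Add(-36642, -327) = -36969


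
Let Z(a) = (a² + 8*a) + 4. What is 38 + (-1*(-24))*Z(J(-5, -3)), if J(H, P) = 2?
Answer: 614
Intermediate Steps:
Z(a) = 4 + a² + 8*a
38 + (-1*(-24))*Z(J(-5, -3)) = 38 + (-1*(-24))*(4 + 2² + 8*2) = 38 + 24*(4 + 4 + 16) = 38 + 24*24 = 38 + 576 = 614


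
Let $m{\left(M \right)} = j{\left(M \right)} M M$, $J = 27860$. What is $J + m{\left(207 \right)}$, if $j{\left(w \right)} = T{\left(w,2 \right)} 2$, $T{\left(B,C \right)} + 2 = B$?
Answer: $17595950$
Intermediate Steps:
$T{\left(B,C \right)} = -2 + B$
$j{\left(w \right)} = -4 + 2 w$ ($j{\left(w \right)} = \left(-2 + w\right) 2 = -4 + 2 w$)
$m{\left(M \right)} = M^{2} \left(-4 + 2 M\right)$ ($m{\left(M \right)} = \left(-4 + 2 M\right) M M = M \left(-4 + 2 M\right) M = M^{2} \left(-4 + 2 M\right)$)
$J + m{\left(207 \right)} = 27860 + 2 \cdot 207^{2} \left(-2 + 207\right) = 27860 + 2 \cdot 42849 \cdot 205 = 27860 + 17568090 = 17595950$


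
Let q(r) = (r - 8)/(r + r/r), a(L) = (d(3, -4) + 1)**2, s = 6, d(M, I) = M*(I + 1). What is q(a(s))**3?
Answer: 175616/274625 ≈ 0.63948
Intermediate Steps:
d(M, I) = M*(1 + I)
a(L) = 64 (a(L) = (3*(1 - 4) + 1)**2 = (3*(-3) + 1)**2 = (-9 + 1)**2 = (-8)**2 = 64)
q(r) = (-8 + r)/(1 + r) (q(r) = (-8 + r)/(r + 1) = (-8 + r)/(1 + r))
q(a(s))**3 = ((-8 + 64)/(1 + 64))**3 = (56/65)**3 = 175616/274625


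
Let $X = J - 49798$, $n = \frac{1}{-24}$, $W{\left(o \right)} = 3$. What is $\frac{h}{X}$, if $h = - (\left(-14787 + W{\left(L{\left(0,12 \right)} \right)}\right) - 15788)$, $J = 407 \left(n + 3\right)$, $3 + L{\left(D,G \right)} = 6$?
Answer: $- \frac{733728}{1166255} \approx -0.62913$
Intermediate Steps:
$L{\left(D,G \right)} = 3$ ($L{\left(D,G \right)} = -3 + 6 = 3$)
$n = - \frac{1}{24} \approx -0.041667$
$J = \frac{28897}{24}$ ($J = 407 \left(- \frac{1}{24} + 3\right) = 407 \cdot \frac{71}{24} = \frac{28897}{24} \approx 1204.0$)
$X = - \frac{1166255}{24}$ ($X = \frac{28897}{24} - 49798 = - \frac{1166255}{24} \approx -48594.0$)
$h = 30572$ ($h = - (\left(-14787 + 3\right) - 15788) = - (-14784 - 15788) = \left(-1\right) \left(-30572\right) = 30572$)
$\frac{h}{X} = \frac{30572}{- \frac{1166255}{24}} = 30572 \left(- \frac{24}{1166255}\right) = - \frac{733728}{1166255}$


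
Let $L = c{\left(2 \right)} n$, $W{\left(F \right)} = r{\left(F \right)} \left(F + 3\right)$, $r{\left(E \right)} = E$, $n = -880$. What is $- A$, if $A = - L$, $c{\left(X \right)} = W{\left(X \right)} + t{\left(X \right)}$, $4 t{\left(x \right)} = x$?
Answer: $-9240$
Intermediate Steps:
$t{\left(x \right)} = \frac{x}{4}$
$W{\left(F \right)} = F \left(3 + F\right)$ ($W{\left(F \right)} = F \left(F + 3\right) = F \left(3 + F\right)$)
$c{\left(X \right)} = \frac{X}{4} + X \left(3 + X\right)$ ($c{\left(X \right)} = X \left(3 + X\right) + \frac{X}{4} = \frac{X}{4} + X \left(3 + X\right)$)
$L = -9240$ ($L = \frac{1}{4} \cdot 2 \left(13 + 4 \cdot 2\right) \left(-880\right) = \frac{1}{4} \cdot 2 \left(13 + 8\right) \left(-880\right) = \frac{1}{4} \cdot 2 \cdot 21 \left(-880\right) = \frac{21}{2} \left(-880\right) = -9240$)
$A = 9240$ ($A = \left(-1\right) \left(-9240\right) = 9240$)
$- A = \left(-1\right) 9240 = -9240$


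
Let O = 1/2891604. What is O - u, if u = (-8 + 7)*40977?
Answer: 118489257109/2891604 ≈ 40977.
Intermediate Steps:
O = 1/2891604 ≈ 3.4583e-7
u = -40977 (u = -1*40977 = -40977)
O - u = 1/2891604 - 1*(-40977) = 1/2891604 + 40977 = 118489257109/2891604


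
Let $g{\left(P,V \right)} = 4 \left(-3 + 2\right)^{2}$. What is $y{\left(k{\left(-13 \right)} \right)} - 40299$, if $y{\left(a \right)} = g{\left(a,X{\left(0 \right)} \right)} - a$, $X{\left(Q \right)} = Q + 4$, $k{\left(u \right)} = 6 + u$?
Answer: $-40288$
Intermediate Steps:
$X{\left(Q \right)} = 4 + Q$
$g{\left(P,V \right)} = 4$ ($g{\left(P,V \right)} = 4 \left(-1\right)^{2} = 4 \cdot 1 = 4$)
$y{\left(a \right)} = 4 - a$
$y{\left(k{\left(-13 \right)} \right)} - 40299 = \left(4 - \left(6 - 13\right)\right) - 40299 = \left(4 - -7\right) - 40299 = \left(4 + 7\right) - 40299 = 11 - 40299 = -40288$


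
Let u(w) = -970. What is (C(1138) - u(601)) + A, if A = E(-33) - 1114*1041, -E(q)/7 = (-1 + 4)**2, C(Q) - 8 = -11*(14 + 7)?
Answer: -1158990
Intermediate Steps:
C(Q) = -223 (C(Q) = 8 - 11*(14 + 7) = 8 - 11*21 = 8 - 231 = -223)
E(q) = -63 (E(q) = -7*(-1 + 4)**2 = -7*3**2 = -7*9 = -63)
A = -1159737 (A = -63 - 1114*1041 = -63 - 1159674 = -1159737)
(C(1138) - u(601)) + A = (-223 - 1*(-970)) - 1159737 = (-223 + 970) - 1159737 = 747 - 1159737 = -1158990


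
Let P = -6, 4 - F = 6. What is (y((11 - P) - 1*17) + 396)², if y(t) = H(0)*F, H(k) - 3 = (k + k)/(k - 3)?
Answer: 152100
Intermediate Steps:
F = -2 (F = 4 - 1*6 = 4 - 6 = -2)
H(k) = 3 + 2*k/(-3 + k) (H(k) = 3 + (k + k)/(k - 3) = 3 + (2*k)/(-3 + k) = 3 + 2*k/(-3 + k))
y(t) = -6 (y(t) = ((-9 + 5*0)/(-3 + 0))*(-2) = ((-9 + 0)/(-3))*(-2) = -⅓*(-9)*(-2) = 3*(-2) = -6)
(y((11 - P) - 1*17) + 396)² = (-6 + 396)² = 390² = 152100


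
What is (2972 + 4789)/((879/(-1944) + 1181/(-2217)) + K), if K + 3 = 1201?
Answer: 3716525592/573217033 ≈ 6.4836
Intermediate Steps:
K = 1198 (K = -3 + 1201 = 1198)
(2972 + 4789)/((879/(-1944) + 1181/(-2217)) + K) = (2972 + 4789)/((879/(-1944) + 1181/(-2217)) + 1198) = 7761/((879*(-1/1944) + 1181*(-1/2217)) + 1198) = 7761/((-293/648 - 1181/2217) + 1198) = 7761/(-471623/478872 + 1198) = 7761/(573217033/478872) = 7761*(478872/573217033) = 3716525592/573217033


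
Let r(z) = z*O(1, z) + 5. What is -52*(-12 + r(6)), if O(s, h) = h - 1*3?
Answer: -572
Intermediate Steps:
O(s, h) = -3 + h (O(s, h) = h - 3 = -3 + h)
r(z) = 5 + z*(-3 + z) (r(z) = z*(-3 + z) + 5 = 5 + z*(-3 + z))
-52*(-12 + r(6)) = -52*(-12 + (5 + 6*(-3 + 6))) = -52*(-12 + (5 + 6*3)) = -52*(-12 + (5 + 18)) = -52*(-12 + 23) = -52*11 = -572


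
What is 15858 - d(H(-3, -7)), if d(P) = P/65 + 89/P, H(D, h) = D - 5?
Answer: 8252009/520 ≈ 15869.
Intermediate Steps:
H(D, h) = -5 + D
d(P) = 89/P + P/65 (d(P) = P*(1/65) + 89/P = P/65 + 89/P = 89/P + P/65)
15858 - d(H(-3, -7)) = 15858 - (89/(-5 - 3) + (-5 - 3)/65) = 15858 - (89/(-8) + (1/65)*(-8)) = 15858 - (89*(-1/8) - 8/65) = 15858 - (-89/8 - 8/65) = 15858 - 1*(-5849/520) = 15858 + 5849/520 = 8252009/520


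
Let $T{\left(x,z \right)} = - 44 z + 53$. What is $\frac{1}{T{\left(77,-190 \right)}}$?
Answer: $\frac{1}{8413} \approx 0.00011886$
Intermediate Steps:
$T{\left(x,z \right)} = 53 - 44 z$
$\frac{1}{T{\left(77,-190 \right)}} = \frac{1}{53 - -8360} = \frac{1}{53 + 8360} = \frac{1}{8413}$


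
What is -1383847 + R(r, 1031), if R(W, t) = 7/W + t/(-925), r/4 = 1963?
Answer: -10051027234637/7263100 ≈ -1.3838e+6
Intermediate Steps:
r = 7852 (r = 4*1963 = 7852)
R(W, t) = 7/W - t/925 (R(W, t) = 7/W + t*(-1/925) = 7/W - t/925)
-1383847 + R(r, 1031) = -1383847 + (7/7852 - 1/925*1031) = -1383847 + (7*(1/7852) - 1031/925) = -1383847 + (7/7852 - 1031/925) = -1383847 - 8088937/7263100 = -10051027234637/7263100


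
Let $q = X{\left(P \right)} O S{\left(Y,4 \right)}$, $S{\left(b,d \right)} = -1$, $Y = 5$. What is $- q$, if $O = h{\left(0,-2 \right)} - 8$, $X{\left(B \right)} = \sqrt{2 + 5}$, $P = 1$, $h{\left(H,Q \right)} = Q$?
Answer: $- 10 \sqrt{7} \approx -26.458$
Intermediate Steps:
$X{\left(B \right)} = \sqrt{7}$
$O = -10$ ($O = -2 - 8 = -10$)
$q = 10 \sqrt{7}$ ($q = \sqrt{7} \left(-10\right) \left(-1\right) = - 10 \sqrt{7} \left(-1\right) = 10 \sqrt{7} \approx 26.458$)
$- q = - 10 \sqrt{7}$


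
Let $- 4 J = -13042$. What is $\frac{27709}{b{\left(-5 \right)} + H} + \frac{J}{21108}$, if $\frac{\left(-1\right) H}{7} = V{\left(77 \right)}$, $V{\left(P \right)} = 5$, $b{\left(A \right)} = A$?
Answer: $- \frac{36546947}{52770} \approx -692.57$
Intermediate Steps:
$J = \frac{6521}{2}$ ($J = \left(- \frac{1}{4}\right) \left(-13042\right) = \frac{6521}{2} \approx 3260.5$)
$H = -35$ ($H = \left(-7\right) 5 = -35$)
$\frac{27709}{b{\left(-5 \right)} + H} + \frac{J}{21108} = \frac{27709}{-5 - 35} + \frac{6521}{2 \cdot 21108} = \frac{27709}{-40} + \frac{6521}{2} \cdot \frac{1}{21108} = 27709 \left(- \frac{1}{40}\right) + \frac{6521}{42216} = - \frac{27709}{40} + \frac{6521}{42216} = - \frac{36546947}{52770}$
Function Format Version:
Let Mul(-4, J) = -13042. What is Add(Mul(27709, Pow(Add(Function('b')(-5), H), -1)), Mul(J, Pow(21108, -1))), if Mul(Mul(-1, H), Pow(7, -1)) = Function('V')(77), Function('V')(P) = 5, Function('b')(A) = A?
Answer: Rational(-36546947, 52770) ≈ -692.57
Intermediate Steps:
J = Rational(6521, 2) (J = Mul(Rational(-1, 4), -13042) = Rational(6521, 2) ≈ 3260.5)
H = -35 (H = Mul(-7, 5) = -35)
Add(Mul(27709, Pow(Add(Function('b')(-5), H), -1)), Mul(J, Pow(21108, -1))) = Add(Mul(27709, Pow(Add(-5, -35), -1)), Mul(Rational(6521, 2), Pow(21108, -1))) = Add(Mul(27709, Pow(-40, -1)), Mul(Rational(6521, 2), Rational(1, 21108))) = Add(Mul(27709, Rational(-1, 40)), Rational(6521, 42216)) = Add(Rational(-27709, 40), Rational(6521, 42216)) = Rational(-36546947, 52770)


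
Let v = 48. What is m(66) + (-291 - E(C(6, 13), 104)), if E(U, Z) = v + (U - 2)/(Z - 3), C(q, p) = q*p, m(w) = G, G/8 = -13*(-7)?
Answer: 39213/101 ≈ 388.25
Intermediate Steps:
G = 728 (G = 8*(-13*(-7)) = 8*91 = 728)
m(w) = 728
C(q, p) = p*q
E(U, Z) = 48 + (-2 + U)/(-3 + Z) (E(U, Z) = 48 + (U - 2)/(Z - 3) = 48 + (-2 + U)/(-3 + Z))
m(66) + (-291 - E(C(6, 13), 104)) = 728 + (-291 - (-146 + 13*6 + 48*104)/(-3 + 104)) = 728 + (-291 - (-146 + 78 + 4992)/101) = 728 + (-291 - 4924/101) = 728 - 34315/101 = 39213/101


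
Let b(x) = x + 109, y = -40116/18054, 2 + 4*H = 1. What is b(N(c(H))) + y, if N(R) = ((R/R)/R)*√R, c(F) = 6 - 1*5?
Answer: 324304/3009 ≈ 107.78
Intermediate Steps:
H = -¼ (H = -½ + (¼)*1 = -½ + ¼ = -¼ ≈ -0.25000)
c(F) = 1 (c(F) = 6 - 5 = 1)
N(R) = R^(-½) (N(R) = (1/R)*√R = √R/R = R^(-½))
y = -6686/3009 (y = -40116*1/18054 = -6686/3009 ≈ -2.2220)
b(x) = 109 + x
b(N(c(H))) + y = (109 + 1^(-½)) - 6686/3009 = (109 + 1) - 6686/3009 = 110 - 6686/3009 = 324304/3009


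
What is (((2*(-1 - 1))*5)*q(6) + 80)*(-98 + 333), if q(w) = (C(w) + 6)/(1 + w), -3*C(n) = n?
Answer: 112800/7 ≈ 16114.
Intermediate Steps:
C(n) = -n/3
q(w) = (6 - w/3)/(1 + w) (q(w) = (-w/3 + 6)/(1 + w) = (6 - w/3)/(1 + w))
(((2*(-1 - 1))*5)*q(6) + 80)*(-98 + 333) = (((2*(-1 - 1))*5)*((18 - 1*6)/(3*(1 + 6))) + 80)*(-98 + 333) = (((2*(-2))*5)*((⅓)*(18 - 6)/7) + 80)*235 = ((-4*5)*((⅓)*(⅐)*12) + 80)*235 = (-20*4/7 + 80)*235 = (-80/7 + 80)*235 = (480/7)*235 = 112800/7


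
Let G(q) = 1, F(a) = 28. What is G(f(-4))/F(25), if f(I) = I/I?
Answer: 1/28 ≈ 0.035714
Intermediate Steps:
f(I) = 1
G(f(-4))/F(25) = 1/28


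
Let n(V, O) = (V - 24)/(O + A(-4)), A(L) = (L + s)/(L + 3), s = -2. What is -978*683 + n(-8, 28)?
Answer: -11355574/17 ≈ -6.6798e+5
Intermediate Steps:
A(L) = (-2 + L)/(3 + L) (A(L) = (L - 2)/(L + 3) = (-2 + L)/(3 + L))
n(V, O) = (-24 + V)/(6 + O) (n(V, O) = (V - 24)/(O + (-2 - 4)/(3 - 4)) = (-24 + V)/(O - 6/(-1)) = (-24 + V)/(O - 1*(-6)) = (-24 + V)/(O + 6) = (-24 + V)/(6 + O))
-978*683 + n(-8, 28) = -978*683 + (-24 - 8)/(6 + 28) = -667974 - 32/34 = -667974 + (1/34)*(-32) = -667974 - 16/17 = -11355574/17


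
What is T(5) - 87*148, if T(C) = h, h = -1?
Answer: -12877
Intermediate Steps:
T(C) = -1
T(5) - 87*148 = -1 - 87*148 = -1 - 12876 = -12877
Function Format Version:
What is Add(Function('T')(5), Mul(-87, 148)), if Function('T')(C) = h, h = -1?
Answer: -12877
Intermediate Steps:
Function('T')(C) = -1
Add(Function('T')(5), Mul(-87, 148)) = Add(-1, Mul(-87, 148)) = Add(-1, -12876) = -12877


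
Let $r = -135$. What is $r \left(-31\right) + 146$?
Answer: $4331$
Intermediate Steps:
$r \left(-31\right) + 146 = \left(-135\right) \left(-31\right) + 146 = 4185 + 146 = 4331$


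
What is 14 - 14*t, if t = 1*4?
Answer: -42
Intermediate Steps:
t = 4
14 - 14*t = 14 - 14*4 = 14 - 56 = -42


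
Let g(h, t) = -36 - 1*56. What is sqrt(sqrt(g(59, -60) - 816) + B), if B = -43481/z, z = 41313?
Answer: sqrt(-1796330553 + 3413527938*I*sqrt(227))/41313 ≈ 3.8144 + 3.9499*I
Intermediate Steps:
g(h, t) = -92 (g(h, t) = -36 - 56 = -92)
B = -43481/41313 ≈ -1.0525
sqrt(sqrt(g(59, -60) - 816) + B) = sqrt(sqrt(-92 - 816) - 43481/41313) = sqrt(sqrt(-908) - 43481/41313) = sqrt(2*I*sqrt(227) - 43481/41313) = sqrt(-43481/41313 + 2*I*sqrt(227))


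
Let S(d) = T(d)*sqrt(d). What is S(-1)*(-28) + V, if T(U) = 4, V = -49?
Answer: -49 - 112*I ≈ -49.0 - 112.0*I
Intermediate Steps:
S(d) = 4*sqrt(d)
S(-1)*(-28) + V = (4*sqrt(-1))*(-28) - 49 = (4*I)*(-28) - 49 = -112*I - 49 = -49 - 112*I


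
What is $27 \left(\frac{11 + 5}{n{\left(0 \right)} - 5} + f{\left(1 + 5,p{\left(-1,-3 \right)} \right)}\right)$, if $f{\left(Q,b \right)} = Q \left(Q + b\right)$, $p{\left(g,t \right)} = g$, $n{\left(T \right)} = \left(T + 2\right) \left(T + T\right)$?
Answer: $\frac{3618}{5} \approx 723.6$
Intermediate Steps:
$n{\left(T \right)} = 2 T \left(2 + T\right)$ ($n{\left(T \right)} = \left(2 + T\right) 2 T = 2 T \left(2 + T\right)$)
$27 \left(\frac{11 + 5}{n{\left(0 \right)} - 5} + f{\left(1 + 5,p{\left(-1,-3 \right)} \right)}\right) = 27 \left(\frac{11 + 5}{2 \cdot 0 \left(2 + 0\right) - 5} + \left(1 + 5\right) \left(\left(1 + 5\right) - 1\right)\right) = 27 \left(\frac{16}{2 \cdot 0 \cdot 2 - 5} + 6 \left(6 - 1\right)\right) = 27 \left(\frac{16}{0 - 5} + 6 \cdot 5\right) = 27 \left(\frac{16}{-5} + 30\right) = 27 \left(16 \left(- \frac{1}{5}\right) + 30\right) = 27 \left(- \frac{16}{5} + 30\right) = 27 \cdot \frac{134}{5} = \frac{3618}{5}$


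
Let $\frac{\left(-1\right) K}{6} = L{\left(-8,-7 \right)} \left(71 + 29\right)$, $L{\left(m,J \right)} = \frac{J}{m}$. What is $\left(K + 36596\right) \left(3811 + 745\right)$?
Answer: $164339476$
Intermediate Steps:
$K = -525$ ($K = - 6 - \frac{7}{-8} \left(71 + 29\right) = - 6 \left(-7\right) \left(- \frac{1}{8}\right) 100 = - 6 \cdot \frac{7}{8} \cdot 100 = \left(-6\right) \frac{175}{2} = -525$)
$\left(K + 36596\right) \left(3811 + 745\right) = \left(-525 + 36596\right) \left(3811 + 745\right) = 36071 \cdot 4556 = 164339476$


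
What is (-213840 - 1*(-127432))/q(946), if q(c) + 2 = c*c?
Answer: -43204/447457 ≈ -0.096555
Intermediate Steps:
q(c) = -2 + c**2 (q(c) = -2 + c*c = -2 + c**2)
(-213840 - 1*(-127432))/q(946) = (-213840 - 1*(-127432))/(-2 + 946**2) = (-213840 + 127432)/(-2 + 894916) = -86408/894914 = -86408*1/894914 = -43204/447457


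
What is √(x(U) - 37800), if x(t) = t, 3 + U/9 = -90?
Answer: 27*I*√53 ≈ 196.56*I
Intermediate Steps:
U = -837 (U = -27 + 9*(-90) = -27 - 810 = -837)
√(x(U) - 37800) = √(-837 - 37800) = √(-38637) = 27*I*√53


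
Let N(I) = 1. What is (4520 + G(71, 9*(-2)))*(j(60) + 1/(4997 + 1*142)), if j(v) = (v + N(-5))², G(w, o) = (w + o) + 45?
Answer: 88306411960/5139 ≈ 1.7184e+7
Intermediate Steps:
G(w, o) = 45 + o + w (G(w, o) = (o + w) + 45 = 45 + o + w)
j(v) = (1 + v)² (j(v) = (v + 1)² = (1 + v)²)
(4520 + G(71, 9*(-2)))*(j(60) + 1/(4997 + 1*142)) = (4520 + (45 + 9*(-2) + 71))*((1 + 60)² + 1/(4997 + 1*142)) = (4520 + (45 - 18 + 71))*(61² + 1/(4997 + 142)) = (4520 + 98)*(3721 + 1/5139) = 4618*(3721 + 1/5139) = 4618*(19122220/5139) = 88306411960/5139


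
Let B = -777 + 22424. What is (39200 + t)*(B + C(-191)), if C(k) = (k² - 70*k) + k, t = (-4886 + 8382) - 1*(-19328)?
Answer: 4422745368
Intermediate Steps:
t = 22824 (t = 3496 + 19328 = 22824)
C(k) = k² - 69*k
B = 21647
(39200 + t)*(B + C(-191)) = (39200 + 22824)*(21647 - 191*(-69 - 191)) = 62024*(21647 - 191*(-260)) = 62024*(21647 + 49660) = 62024*71307 = 4422745368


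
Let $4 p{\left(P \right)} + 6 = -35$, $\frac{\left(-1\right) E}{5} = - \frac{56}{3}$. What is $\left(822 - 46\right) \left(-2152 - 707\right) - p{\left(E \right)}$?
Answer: $- \frac{8874295}{4} \approx -2.2186 \cdot 10^{6}$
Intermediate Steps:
$E = \frac{280}{3}$ ($E = - 5 \left(- \frac{56}{3}\right) = - 5 \left(\left(-56\right) \frac{1}{3}\right) = \left(-5\right) \left(- \frac{56}{3}\right) = \frac{280}{3} \approx 93.333$)
$p{\left(P \right)} = - \frac{41}{4}$ ($p{\left(P \right)} = - \frac{3}{2} + \frac{1}{4} \left(-35\right) = - \frac{3}{2} - \frac{35}{4} = - \frac{41}{4}$)
$\left(822 - 46\right) \left(-2152 - 707\right) - p{\left(E \right)} = \left(822 - 46\right) \left(-2152 - 707\right) - - \frac{41}{4} = 776 \left(-2859\right) + \frac{41}{4} = -2218584 + \frac{41}{4} = - \frac{8874295}{4}$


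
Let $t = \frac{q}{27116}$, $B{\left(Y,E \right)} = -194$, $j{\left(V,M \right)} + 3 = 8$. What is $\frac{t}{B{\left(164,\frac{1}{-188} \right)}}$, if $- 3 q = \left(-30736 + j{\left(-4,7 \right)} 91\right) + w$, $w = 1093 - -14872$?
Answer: $- \frac{1193}{1315126} \approx -0.00090714$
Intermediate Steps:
$j{\left(V,M \right)} = 5$ ($j{\left(V,M \right)} = -3 + 8 = 5$)
$w = 15965$ ($w = 1093 + 14872 = 15965$)
$q = 4772$ ($q = - \frac{\left(-30736 + 5 \cdot 91\right) + 15965}{3} = - \frac{\left(-30736 + 455\right) + 15965}{3} = - \frac{-30281 + 15965}{3} = \left(- \frac{1}{3}\right) \left(-14316\right) = 4772$)
$t = \frac{1193}{6779}$ ($t = \frac{4772}{27116} = 4772 \cdot \frac{1}{27116} = \frac{1193}{6779} \approx 0.17598$)
$\frac{t}{B{\left(164,\frac{1}{-188} \right)}} = \frac{1193}{6779 \left(-194\right)} = \frac{1193}{6779} \left(- \frac{1}{194}\right) = - \frac{1193}{1315126}$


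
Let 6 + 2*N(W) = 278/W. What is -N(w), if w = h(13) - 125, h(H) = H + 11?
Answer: 442/101 ≈ 4.3762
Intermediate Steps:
h(H) = 11 + H
w = -101 (w = (11 + 13) - 125 = 24 - 125 = -101)
N(W) = -3 + 139/W (N(W) = -3 + (278/W)/2 = -3 + 139/W)
-N(w) = -(-3 + 139/(-101)) = -(-3 + 139*(-1/101)) = -(-3 - 139/101) = -1*(-442/101) = 442/101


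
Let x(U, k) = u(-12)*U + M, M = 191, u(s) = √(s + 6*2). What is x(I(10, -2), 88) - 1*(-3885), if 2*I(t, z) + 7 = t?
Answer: 4076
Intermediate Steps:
I(t, z) = -7/2 + t/2
u(s) = √(12 + s) (u(s) = √(s + 12) = √(12 + s))
x(U, k) = 191 (x(U, k) = √(12 - 12)*U + 191 = √0*U + 191 = 0*U + 191 = 0 + 191 = 191)
x(I(10, -2), 88) - 1*(-3885) = 191 - 1*(-3885) = 191 + 3885 = 4076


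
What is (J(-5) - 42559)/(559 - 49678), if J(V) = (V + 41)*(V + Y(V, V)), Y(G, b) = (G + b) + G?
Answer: 43279/49119 ≈ 0.88111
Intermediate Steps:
Y(G, b) = b + 2*G
J(V) = 4*V*(41 + V) (J(V) = (V + 41)*(V + (V + 2*V)) = (41 + V)*(V + 3*V) = (41 + V)*(4*V) = 4*V*(41 + V))
(J(-5) - 42559)/(559 - 49678) = (4*(-5)*(41 - 5) - 42559)/(559 - 49678) = (4*(-5)*36 - 42559)/(-49119) = (-720 - 42559)*(-1/49119) = -43279*(-1/49119) = 43279/49119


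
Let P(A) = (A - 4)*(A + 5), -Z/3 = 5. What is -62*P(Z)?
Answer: -11780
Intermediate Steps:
Z = -15 (Z = -3*5 = -15)
P(A) = (-4 + A)*(5 + A)
-62*P(Z) = -62*(-20 - 15 + (-15)²) = -62*(-20 - 15 + 225) = -62*190 = -11780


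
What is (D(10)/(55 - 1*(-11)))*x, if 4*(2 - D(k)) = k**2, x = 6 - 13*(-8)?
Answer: -115/3 ≈ -38.333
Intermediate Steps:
x = 110 (x = 6 + 104 = 110)
D(k) = 2 - k**2/4
(D(10)/(55 - 1*(-11)))*x = ((2 - 1/4*10**2)/(55 - 1*(-11)))*110 = ((2 - 1/4*100)/(55 + 11))*110 = ((2 - 25)/66)*110 = -23*1/66*110 = -23/66*110 = -115/3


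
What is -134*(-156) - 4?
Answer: 20900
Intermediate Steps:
-134*(-156) - 4 = 20904 - 4 = 20900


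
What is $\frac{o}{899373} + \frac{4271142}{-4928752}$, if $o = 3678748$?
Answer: $\frac{7145143384265}{2216393236248} \approx 3.2238$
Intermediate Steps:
$\frac{o}{899373} + \frac{4271142}{-4928752} = \frac{3678748}{899373} + \frac{4271142}{-4928752} = 3678748 \cdot \frac{1}{899373} + 4271142 \left(- \frac{1}{4928752}\right) = \frac{3678748}{899373} - \frac{2135571}{2464376} = \frac{7145143384265}{2216393236248}$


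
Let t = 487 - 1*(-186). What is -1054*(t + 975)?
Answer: -1736992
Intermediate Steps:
t = 673 (t = 487 + 186 = 673)
-1054*(t + 975) = -1054*(673 + 975) = -1054*1648 = -1736992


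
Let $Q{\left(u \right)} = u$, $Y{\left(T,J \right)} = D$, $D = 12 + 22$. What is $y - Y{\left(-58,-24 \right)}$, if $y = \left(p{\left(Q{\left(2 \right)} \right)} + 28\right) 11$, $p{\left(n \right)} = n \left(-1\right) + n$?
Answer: $274$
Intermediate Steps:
$D = 34$
$Y{\left(T,J \right)} = 34$
$p{\left(n \right)} = 0$ ($p{\left(n \right)} = - n + n = 0$)
$y = 308$ ($y = \left(0 + 28\right) 11 = 28 \cdot 11 = 308$)
$y - Y{\left(-58,-24 \right)} = 308 - 34 = 274$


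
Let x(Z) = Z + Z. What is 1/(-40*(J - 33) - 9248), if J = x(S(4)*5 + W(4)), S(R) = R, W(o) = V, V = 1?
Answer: -1/9608 ≈ -0.00010408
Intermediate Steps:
W(o) = 1
x(Z) = 2*Z
J = 42 (J = 2*(4*5 + 1) = 2*(20 + 1) = 2*21 = 42)
1/(-40*(J - 33) - 9248) = 1/(-40*(42 - 33) - 9248) = 1/(-40*9 - 9248) = 1/(-360 - 9248) = 1/(-9608) = -1/9608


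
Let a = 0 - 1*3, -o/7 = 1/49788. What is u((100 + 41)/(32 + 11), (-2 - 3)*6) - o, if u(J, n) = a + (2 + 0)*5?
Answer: 348523/49788 ≈ 7.0001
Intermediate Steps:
o = -7/49788 ≈ -0.00014060
a = -3 (a = 0 - 3 = -3)
u(J, n) = 7 (u(J, n) = -3 + (2 + 0)*5 = -3 + 2*5 = -3 + 10 = 7)
u((100 + 41)/(32 + 11), (-2 - 3)*6) - o = 7 - 1*(-7/49788) = 7 + 7/49788 = 348523/49788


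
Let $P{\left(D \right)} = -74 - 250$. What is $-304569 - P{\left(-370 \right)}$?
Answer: $-304245$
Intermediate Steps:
$P{\left(D \right)} = -324$ ($P{\left(D \right)} = -74 - 250 = -324$)
$-304569 - P{\left(-370 \right)} = -304569 - -324 = -304569 + 324 = -304245$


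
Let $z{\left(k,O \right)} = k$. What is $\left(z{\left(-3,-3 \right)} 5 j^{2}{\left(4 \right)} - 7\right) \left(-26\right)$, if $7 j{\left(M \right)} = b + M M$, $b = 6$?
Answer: $\frac{197678}{49} \approx 4034.2$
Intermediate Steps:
$j{\left(M \right)} = \frac{6}{7} + \frac{M^{2}}{7}$ ($j{\left(M \right)} = \frac{6 + M M}{7} = \frac{6 + M^{2}}{7} = \frac{6}{7} + \frac{M^{2}}{7}$)
$\left(z{\left(-3,-3 \right)} 5 j^{2}{\left(4 \right)} - 7\right) \left(-26\right) = \left(\left(-3\right) 5 \left(\frac{6}{7} + \frac{4^{2}}{7}\right)^{2} - 7\right) \left(-26\right) = \left(- 15 \left(\frac{6}{7} + \frac{1}{7} \cdot 16\right)^{2} - 7\right) \left(-26\right) = \left(- 15 \left(\frac{6}{7} + \frac{16}{7}\right)^{2} - 7\right) \left(-26\right) = \left(- 15 \left(\frac{22}{7}\right)^{2} - 7\right) \left(-26\right) = \left(\left(-15\right) \frac{484}{49} - 7\right) \left(-26\right) = \left(- \frac{7260}{49} - 7\right) \left(-26\right) = \left(- \frac{7603}{49}\right) \left(-26\right) = \frac{197678}{49}$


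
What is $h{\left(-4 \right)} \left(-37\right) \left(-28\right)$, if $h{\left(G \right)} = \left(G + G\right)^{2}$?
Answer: $66304$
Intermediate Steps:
$h{\left(G \right)} = 4 G^{2}$ ($h{\left(G \right)} = \left(2 G\right)^{2} = 4 G^{2}$)
$h{\left(-4 \right)} \left(-37\right) \left(-28\right) = 4 \left(-4\right)^{2} \left(-37\right) \left(-28\right) = 4 \cdot 16 \left(-37\right) \left(-28\right) = 64 \left(-37\right) \left(-28\right) = \left(-2368\right) \left(-28\right) = 66304$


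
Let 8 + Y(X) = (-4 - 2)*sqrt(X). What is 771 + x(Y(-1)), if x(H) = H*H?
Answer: 799 + 96*I ≈ 799.0 + 96.0*I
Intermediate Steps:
Y(X) = -8 - 6*sqrt(X) (Y(X) = -8 + (-4 - 2)*sqrt(X) = -8 - 6*sqrt(X))
x(H) = H**2
771 + x(Y(-1)) = 771 + (-8 - 6*I)**2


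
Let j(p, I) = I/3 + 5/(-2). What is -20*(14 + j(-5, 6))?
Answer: -270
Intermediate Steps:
j(p, I) = -5/2 + I/3 (j(p, I) = I*(⅓) + 5*(-½) = I/3 - 5/2 = -5/2 + I/3)
-20*(14 + j(-5, 6)) = -20*(14 + (-5/2 + (⅓)*6)) = -20*(14 + (-5/2 + 2)) = -20*(14 - ½) = -20*27/2 = -270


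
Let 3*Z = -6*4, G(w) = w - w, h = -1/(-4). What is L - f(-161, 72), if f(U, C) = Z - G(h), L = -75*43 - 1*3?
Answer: -3220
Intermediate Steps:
h = ¼ (h = -1*(-¼) = ¼ ≈ 0.25000)
L = -3228 (L = -3225 - 3 = -3228)
G(w) = 0
Z = -8 (Z = (-6*4)/3 = (⅓)*(-24) = -8)
f(U, C) = -8 (f(U, C) = -8 - 1*0 = -8 + 0 = -8)
L - f(-161, 72) = -3228 - 1*(-8) = -3228 + 8 = -3220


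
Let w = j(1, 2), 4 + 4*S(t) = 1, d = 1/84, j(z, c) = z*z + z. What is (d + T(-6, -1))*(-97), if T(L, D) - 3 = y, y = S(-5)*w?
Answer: -12319/84 ≈ -146.65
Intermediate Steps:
j(z, c) = z + z² (j(z, c) = z² + z = z + z²)
d = 1/84 ≈ 0.011905
S(t) = -¾ (S(t) = -1 + (¼)*1 = -1 + ¼ = -¾)
w = 2 (w = 1*(1 + 1) = 1*2 = 2)
y = -3/2 (y = -¾*2 = -3/2 ≈ -1.5000)
T(L, D) = 3/2 (T(L, D) = 3 - 3/2 = 3/2)
(d + T(-6, -1))*(-97) = (1/84 + 3/2)*(-97) = (127/84)*(-97) = -12319/84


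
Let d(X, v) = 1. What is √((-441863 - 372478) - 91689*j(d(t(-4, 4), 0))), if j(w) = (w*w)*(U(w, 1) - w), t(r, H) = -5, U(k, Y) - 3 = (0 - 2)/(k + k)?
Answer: 3*I*√100670 ≈ 951.86*I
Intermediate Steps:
U(k, Y) = 3 - 1/k (U(k, Y) = 3 + (0 - 2)/(k + k) = 3 - 2*1/(2*k) = 3 - 1/k)
j(w) = w²*(3 - w - 1/w) (j(w) = (w*w)*((3 - 1/w) - w) = w²*(3 - w - 1/w))
√((-441863 - 372478) - 91689*j(d(t(-4, 4), 0))) = √((-441863 - 372478) - (-91689)*(1 + 1*(-3 + 1))) = √(-814341 - (-91689)*(1 + 1*(-2))) = √(-814341 - (-91689)*(1 - 2)) = √(-814341 - (-91689)*(-1)) = √(-814341 - 91689*1) = √(-814341 - 91689) = √(-906030) = 3*I*√100670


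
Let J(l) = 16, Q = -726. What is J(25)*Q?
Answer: -11616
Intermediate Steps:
J(25)*Q = 16*(-726) = -11616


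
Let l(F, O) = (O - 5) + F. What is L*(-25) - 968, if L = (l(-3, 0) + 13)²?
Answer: -1593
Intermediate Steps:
l(F, O) = -5 + F + O (l(F, O) = (-5 + O) + F = -5 + F + O)
L = 25 (L = ((-5 - 3 + 0) + 13)² = (-8 + 13)² = 5² = 25)
L*(-25) - 968 = 25*(-25) - 968 = -625 - 968 = -1593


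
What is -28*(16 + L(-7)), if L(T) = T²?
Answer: -1820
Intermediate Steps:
-28*(16 + L(-7)) = -28*(16 + (-7)²) = -28*(16 + 49) = -28*65 = -1820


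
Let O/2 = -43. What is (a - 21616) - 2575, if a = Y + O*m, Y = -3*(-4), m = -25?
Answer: -22029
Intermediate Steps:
Y = 12
O = -86 (O = 2*(-43) = -86)
a = 2162 (a = 12 - 86*(-25) = 12 + 2150 = 2162)
(a - 21616) - 2575 = (2162 - 21616) - 2575 = -19454 - 2575 = -22029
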